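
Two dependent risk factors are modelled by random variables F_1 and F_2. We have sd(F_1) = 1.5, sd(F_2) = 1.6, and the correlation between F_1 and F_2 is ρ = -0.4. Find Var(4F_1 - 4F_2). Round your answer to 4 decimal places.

Var(F_1) = (1.5)² = 2.25;  Var(F_2) = (1.6)² = 2.56
Cov(F_1,F_2) = ρ·sd(F_1)·sd(F_2) = -0.4·1.5·1.6 = -0.96
Var(4F_1 - 4F_2) = (4)²·Var(F_1) + (-4)²·Var(F_2) + 2·(4)·(-4)·Cov(F_1,F_2)
= 16·2.25 + 16·2.56 + -32·-0.96 = 107.68

107.6800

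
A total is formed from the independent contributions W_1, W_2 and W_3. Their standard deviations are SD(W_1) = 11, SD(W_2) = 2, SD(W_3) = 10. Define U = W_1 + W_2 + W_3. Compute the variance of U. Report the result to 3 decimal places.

Var(W_1) = 121, Var(W_2) = 4, Var(W_3) = 100
By independence, Var(U) = (1)²Var(W_1) + (1)²Var(W_2) + (1)²Var(W_3)
= (1)²·121 + (1)²·4 + (1)²·100 = 225

225.000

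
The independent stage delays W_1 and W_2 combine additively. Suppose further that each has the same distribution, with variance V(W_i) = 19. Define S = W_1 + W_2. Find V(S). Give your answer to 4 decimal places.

38.0000

By independence, V(S) = (1)²V(W_1) + (1)²V(W_2)
= (1)²·19 + (1)²·19 = 38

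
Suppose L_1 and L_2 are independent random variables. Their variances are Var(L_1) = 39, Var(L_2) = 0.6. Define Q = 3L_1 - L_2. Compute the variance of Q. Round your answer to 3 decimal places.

351.600

By independence, Var(Q) = (3)²Var(L_1) + (-1)²Var(L_2)
= (3)²·39 + (-1)²·0.6 = 351.6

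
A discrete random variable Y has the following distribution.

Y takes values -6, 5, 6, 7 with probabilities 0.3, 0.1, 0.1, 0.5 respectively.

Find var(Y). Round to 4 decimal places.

33.5600

E[Y] = (-6)(0.3) + (5)(0.1) + (6)(0.1) + (7)(0.5) = 2.8
E[Y²] = (-6)²(0.3) + (5)²(0.1) + (6)²(0.1) + (7)²(0.5) = 41.4
var(Y) = E[Y²] − (E[Y])² = 41.4 − (2.8)² = 33.56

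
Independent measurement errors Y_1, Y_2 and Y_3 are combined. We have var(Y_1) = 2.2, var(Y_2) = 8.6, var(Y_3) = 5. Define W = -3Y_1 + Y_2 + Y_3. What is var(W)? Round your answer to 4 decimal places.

33.4000

By independence, var(W) = (-3)²var(Y_1) + (1)²var(Y_2) + (1)²var(Y_3)
= (-3)²·2.2 + (1)²·8.6 + (1)²·5 = 33.4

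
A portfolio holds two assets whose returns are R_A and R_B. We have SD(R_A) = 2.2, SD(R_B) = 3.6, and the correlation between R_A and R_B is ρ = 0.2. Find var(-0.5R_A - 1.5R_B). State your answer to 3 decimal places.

var(R_A) = (2.2)² = 4.84;  var(R_B) = (3.6)² = 12.96
Cov(R_A,R_B) = ρ·SD(R_A)·SD(R_B) = 0.2·2.2·3.6 = 1.584
var(-0.5R_A - 1.5R_B) = (-0.5)²·var(R_A) + (-1.5)²·var(R_B) + 2·(-0.5)·(-1.5)·Cov(R_A,R_B)
= 0.25·4.84 + 2.25·12.96 + 1.5·1.584 = 32.746

32.746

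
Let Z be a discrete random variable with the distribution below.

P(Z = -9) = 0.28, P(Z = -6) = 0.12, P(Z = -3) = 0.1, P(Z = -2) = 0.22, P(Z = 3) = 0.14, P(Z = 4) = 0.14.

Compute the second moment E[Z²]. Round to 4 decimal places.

E[Z²] = (-9)²(0.28) + (-6)²(0.12) + (-3)²(0.1) + (-2)²(0.22) + (3)²(0.14) + (4)²(0.14) = 32.28

32.2800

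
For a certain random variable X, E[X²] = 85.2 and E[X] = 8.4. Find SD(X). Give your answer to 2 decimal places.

Var(X) = 85.2 − (8.4)² = 14.64
SD(X) = √14.64 ≈ 3.83

3.83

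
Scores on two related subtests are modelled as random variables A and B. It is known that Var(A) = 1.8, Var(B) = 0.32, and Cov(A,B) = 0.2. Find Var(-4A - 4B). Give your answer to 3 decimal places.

Var(-4A - 4B) = (-4)²·Var(A) + (-4)²·Var(B) + 2·(-4)·(-4)·Cov(A,B)
= 16·1.8 + 16·0.32 + 32·0.2 = 40.32

40.320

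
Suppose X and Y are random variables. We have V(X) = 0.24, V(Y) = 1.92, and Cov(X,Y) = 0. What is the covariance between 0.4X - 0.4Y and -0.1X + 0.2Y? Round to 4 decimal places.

Cov(0.4X - 0.4Y, -0.1X + 0.2Y) = (0.4)(-0.1)V(X) + (-0.4)(0.2)V(Y) + [(0.4)(0.2) + (-0.4)(-0.1)]Cov(X,Y)
= -0.04·0.24 + -0.08·1.92 + 0.12·0 = -0.1632

-0.1632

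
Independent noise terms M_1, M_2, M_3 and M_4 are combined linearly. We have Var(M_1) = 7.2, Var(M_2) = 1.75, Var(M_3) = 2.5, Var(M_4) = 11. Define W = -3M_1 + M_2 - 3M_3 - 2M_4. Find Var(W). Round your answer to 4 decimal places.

By independence, Var(W) = (-3)²Var(M_1) + (1)²Var(M_2) + (-3)²Var(M_3) + (-2)²Var(M_4)
= (-3)²·7.2 + (1)²·1.75 + (-3)²·2.5 + (-2)²·11 = 133.05

133.0500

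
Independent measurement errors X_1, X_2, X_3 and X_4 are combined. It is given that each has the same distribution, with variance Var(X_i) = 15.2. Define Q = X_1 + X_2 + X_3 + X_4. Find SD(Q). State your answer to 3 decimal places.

7.797

By independence, Var(Q) = (1)²Var(X_1) + (1)²Var(X_2) + (1)²Var(X_3) + (1)²Var(X_4)
= (1)²·15.2 + (1)²·15.2 + (1)²·15.2 + (1)²·15.2 = 60.8
SD(Q) = √60.8 ≈ 7.797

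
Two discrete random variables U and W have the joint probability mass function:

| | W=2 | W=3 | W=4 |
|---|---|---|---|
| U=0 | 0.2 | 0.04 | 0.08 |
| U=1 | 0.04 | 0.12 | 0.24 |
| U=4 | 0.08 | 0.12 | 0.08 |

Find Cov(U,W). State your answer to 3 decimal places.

E[U] = 1.52,  E[W] = 3.08
E[UW] = 4.76
Cov(U,W) = E[UW] − E[U]E[W] = 4.76 − (1.52)(3.08) = 0.0784

0.078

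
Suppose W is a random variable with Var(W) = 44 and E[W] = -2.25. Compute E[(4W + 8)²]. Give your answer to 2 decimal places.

E[4W + 8] = 4·-2.25 + 8 = -1
Var(4W + 8) = (4)²·44 = 704
E[(4W + 8)²] = Var((4W + 8)) + (E[(4W + 8)])² = 704 + (-1)² = 705

705.00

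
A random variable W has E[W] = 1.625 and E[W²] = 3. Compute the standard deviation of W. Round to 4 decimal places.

Var(W) = 3 − (1.625)² = 0.359375
SD(W) = √0.359375 ≈ 0.5995

0.5995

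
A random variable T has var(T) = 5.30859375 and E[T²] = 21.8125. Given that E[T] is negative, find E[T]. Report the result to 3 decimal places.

-4.063

(E[T])² = E[T²] − var(T) = 21.8125 − 5.30859375 = 16.50390625
E[T] = −√16.50390625 = -4.0625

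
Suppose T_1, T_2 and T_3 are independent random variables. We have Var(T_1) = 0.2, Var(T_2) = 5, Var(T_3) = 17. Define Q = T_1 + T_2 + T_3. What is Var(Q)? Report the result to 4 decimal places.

22.2000

By independence, Var(Q) = (1)²Var(T_1) + (1)²Var(T_2) + (1)²Var(T_3)
= (1)²·0.2 + (1)²·5 + (1)²·17 = 22.2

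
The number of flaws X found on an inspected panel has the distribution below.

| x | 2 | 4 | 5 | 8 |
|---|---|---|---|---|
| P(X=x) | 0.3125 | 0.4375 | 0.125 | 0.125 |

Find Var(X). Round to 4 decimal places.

E[X] = (2)(0.3125) + (4)(0.4375) + (5)(0.125) + (8)(0.125) = 4
E[X²] = (2)²(0.3125) + (4)²(0.4375) + (5)²(0.125) + (8)²(0.125) = 19.375
Var(X) = E[X²] − (E[X])² = 19.375 − (4)² = 3.375

3.3750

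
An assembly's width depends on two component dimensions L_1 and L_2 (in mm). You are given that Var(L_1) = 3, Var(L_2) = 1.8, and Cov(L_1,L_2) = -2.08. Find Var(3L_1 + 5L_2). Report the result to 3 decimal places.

Var(3L_1 + 5L_2) = (3)²·Var(L_1) + (5)²·Var(L_2) + 2·(3)·(5)·Cov(L_1,L_2)
= 9·3 + 25·1.8 + 30·-2.08 = 9.6

9.600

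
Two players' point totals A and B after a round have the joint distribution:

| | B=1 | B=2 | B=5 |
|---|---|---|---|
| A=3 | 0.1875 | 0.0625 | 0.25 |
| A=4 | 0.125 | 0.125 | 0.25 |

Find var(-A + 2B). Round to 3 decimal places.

E[A] = 3.5,  E[B] = 3.1875,  E[AB] = 11.1875
var(A) = 12.5 − (3.5)² = 0.25;  var(B) = 13.5625 − (3.1875)² = 3.40234375
Cov(A,B) = 11.1875 − (3.5)(3.1875) = 0.03125
var(-A + 2B) = (-1)²·0.25 + (2)²·3.40234375 + 2·(-1)·(2)·0.03125 = 13.734375

13.734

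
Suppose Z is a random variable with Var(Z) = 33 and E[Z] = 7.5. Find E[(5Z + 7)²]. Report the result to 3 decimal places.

E[5Z + 7] = 5·7.5 + 7 = 44.5
Var(5Z + 7) = (5)²·33 = 825
E[(5Z + 7)²] = Var((5Z + 7)) + (E[(5Z + 7)])² = 825 + (44.5)² = 2805.25

2805.250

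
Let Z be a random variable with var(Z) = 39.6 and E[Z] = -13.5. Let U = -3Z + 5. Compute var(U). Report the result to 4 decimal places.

356.4000

var(-3Z + 5) = (-3)²·var(Z) = 9·39.6 = 356.4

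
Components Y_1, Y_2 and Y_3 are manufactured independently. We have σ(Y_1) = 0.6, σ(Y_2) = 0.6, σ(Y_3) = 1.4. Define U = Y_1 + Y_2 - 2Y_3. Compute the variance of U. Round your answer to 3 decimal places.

8.560

V(Y_1) = 0.36, V(Y_2) = 0.36, V(Y_3) = 1.96
By independence, V(U) = (1)²V(Y_1) + (1)²V(Y_2) + (-2)²V(Y_3)
= (1)²·0.36 + (1)²·0.36 + (-2)²·1.96 = 8.56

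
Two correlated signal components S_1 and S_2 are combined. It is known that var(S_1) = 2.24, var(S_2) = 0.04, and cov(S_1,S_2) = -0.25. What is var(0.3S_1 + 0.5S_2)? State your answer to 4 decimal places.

var(0.3S_1 + 0.5S_2) = (0.3)²·var(S_1) + (0.5)²·var(S_2) + 2·(0.3)·(0.5)·cov(S_1,S_2)
= 0.09·2.24 + 0.25·0.04 + 0.3·-0.25 = 0.1366

0.1366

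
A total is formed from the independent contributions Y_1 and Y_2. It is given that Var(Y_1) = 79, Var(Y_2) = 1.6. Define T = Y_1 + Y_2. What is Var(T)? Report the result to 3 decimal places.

80.600

By independence, Var(T) = (1)²Var(Y_1) + (1)²Var(Y_2)
= (1)²·79 + (1)²·1.6 = 80.6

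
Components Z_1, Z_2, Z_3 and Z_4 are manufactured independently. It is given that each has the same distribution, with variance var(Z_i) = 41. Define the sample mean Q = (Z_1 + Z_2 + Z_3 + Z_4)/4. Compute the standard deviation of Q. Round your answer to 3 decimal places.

3.202

By independence, var(Q) = (0.25)²var(Z_1) + (0.25)²var(Z_2) + (0.25)²var(Z_3) + (0.25)²var(Z_4)
= (0.25)²·41 + (0.25)²·41 + (0.25)²·41 + (0.25)²·41 = 10.25
sd(Q) = √10.25 ≈ 3.202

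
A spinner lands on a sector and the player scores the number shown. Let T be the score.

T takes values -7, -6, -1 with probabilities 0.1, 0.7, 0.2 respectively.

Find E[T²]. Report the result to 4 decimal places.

30.3000

E[T²] = (-7)²(0.1) + (-6)²(0.7) + (-1)²(0.2) = 30.3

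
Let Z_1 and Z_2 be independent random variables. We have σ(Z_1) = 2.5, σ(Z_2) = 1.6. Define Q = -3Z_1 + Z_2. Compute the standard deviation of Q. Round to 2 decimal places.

7.67

Var(Z_1) = 6.25, Var(Z_2) = 2.56
By independence, Var(Q) = (-3)²Var(Z_1) + (1)²Var(Z_2)
= (-3)²·6.25 + (1)²·2.56 = 58.81
σ(Q) = √58.81 ≈ 7.67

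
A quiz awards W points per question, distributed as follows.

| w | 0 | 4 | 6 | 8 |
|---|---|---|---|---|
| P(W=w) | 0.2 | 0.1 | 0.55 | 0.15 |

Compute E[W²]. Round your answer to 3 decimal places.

31.000

E[W²] = (0)²(0.2) + (4)²(0.1) + (6)²(0.55) + (8)²(0.15) = 31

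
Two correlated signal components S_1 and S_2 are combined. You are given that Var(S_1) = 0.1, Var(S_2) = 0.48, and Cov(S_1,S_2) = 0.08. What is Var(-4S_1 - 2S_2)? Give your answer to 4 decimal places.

Var(-4S_1 - 2S_2) = (-4)²·Var(S_1) + (-2)²·Var(S_2) + 2·(-4)·(-2)·Cov(S_1,S_2)
= 16·0.1 + 4·0.48 + 16·0.08 = 4.8

4.8000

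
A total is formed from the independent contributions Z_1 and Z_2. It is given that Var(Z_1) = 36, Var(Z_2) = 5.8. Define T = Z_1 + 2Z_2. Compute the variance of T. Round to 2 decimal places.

59.20

By independence, Var(T) = (1)²Var(Z_1) + (2)²Var(Z_2)
= (1)²·36 + (2)²·5.8 = 59.2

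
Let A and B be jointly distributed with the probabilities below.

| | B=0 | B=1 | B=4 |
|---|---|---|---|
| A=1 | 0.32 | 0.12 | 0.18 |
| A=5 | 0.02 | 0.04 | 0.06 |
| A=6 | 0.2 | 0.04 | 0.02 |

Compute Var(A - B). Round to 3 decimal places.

E[A] = 2.78,  E[B] = 1.24,  E[AB] = 2.96
Var(A) = 12.98 − (2.78)² = 5.2516;  Var(B) = 4.36 − (1.24)² = 2.8224
cov(A,B) = 2.96 − (2.78)(1.24) = -0.4872
Var(A - B) = (1)²·5.2516 + (-1)²·2.8224 + 2·(1)·(-1)·-0.4872 = 9.0484

9.048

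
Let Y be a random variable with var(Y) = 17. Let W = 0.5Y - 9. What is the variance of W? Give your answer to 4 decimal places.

4.2500

var(0.5Y - 9) = (0.5)²·var(Y) = 0.25·17 = 4.25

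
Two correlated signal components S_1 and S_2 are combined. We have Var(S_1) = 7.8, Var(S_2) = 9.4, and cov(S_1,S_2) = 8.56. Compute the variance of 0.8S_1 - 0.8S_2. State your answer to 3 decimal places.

0.051

Var(0.8S_1 - 0.8S_2) = (0.8)²·Var(S_1) + (-0.8)²·Var(S_2) + 2·(0.8)·(-0.8)·cov(S_1,S_2)
= 0.64·7.8 + 0.64·9.4 + -1.28·8.56 = 0.0512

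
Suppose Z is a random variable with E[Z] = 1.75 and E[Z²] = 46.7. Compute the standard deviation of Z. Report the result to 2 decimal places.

Var(Z) = 46.7 − (1.75)² = 43.6375
SD(Z) = √43.6375 ≈ 6.61

6.61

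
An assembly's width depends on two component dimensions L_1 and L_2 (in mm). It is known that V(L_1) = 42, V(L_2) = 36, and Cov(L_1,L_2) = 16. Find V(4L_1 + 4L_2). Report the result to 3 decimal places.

1760.000

V(4L_1 + 4L_2) = (4)²·V(L_1) + (4)²·V(L_2) + 2·(4)·(4)·Cov(L_1,L_2)
= 16·42 + 16·36 + 32·16 = 1760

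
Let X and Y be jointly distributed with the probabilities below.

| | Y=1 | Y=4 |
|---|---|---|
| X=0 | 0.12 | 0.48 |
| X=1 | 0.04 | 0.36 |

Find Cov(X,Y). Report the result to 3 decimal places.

0.072

E[X] = 0.4,  E[Y] = 3.52
E[XY] = 1.48
Cov(X,Y) = E[XY] − E[X]E[Y] = 1.48 − (0.4)(3.52) = 0.072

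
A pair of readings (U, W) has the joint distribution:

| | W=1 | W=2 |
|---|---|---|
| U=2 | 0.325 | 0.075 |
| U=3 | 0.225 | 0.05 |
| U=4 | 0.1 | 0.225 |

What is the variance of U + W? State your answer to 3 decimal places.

E[U] = 2.925,  E[W] = 1.35,  E[UW] = 4.125
Var(U) = 9.275 − (2.925)² = 0.719375;  Var(W) = 2.05 − (1.35)² = 0.2275
cov(U,W) = 4.125 − (2.925)(1.35) = 0.17625
Var(U + W) = (1)²·0.719375 + (1)²·0.2275 + 2·(1)·(1)·0.17625 = 1.299375

1.299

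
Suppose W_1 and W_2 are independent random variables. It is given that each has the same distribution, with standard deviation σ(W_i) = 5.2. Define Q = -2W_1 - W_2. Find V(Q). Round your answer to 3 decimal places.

V(W_i) = (5.2)² = 27.04
By independence, V(Q) = (-2)²V(W_1) + (-1)²V(W_2)
= (-2)²·27.04 + (-1)²·27.04 = 135.2

135.200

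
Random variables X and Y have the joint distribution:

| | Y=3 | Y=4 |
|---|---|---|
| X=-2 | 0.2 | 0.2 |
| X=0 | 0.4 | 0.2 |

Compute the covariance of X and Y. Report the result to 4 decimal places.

E[X] = -0.8,  E[Y] = 3.4
E[XY] = -2.8
Cov(X,Y) = E[XY] − E[X]E[Y] = -2.8 − (-0.8)(3.4) = -0.08

-0.0800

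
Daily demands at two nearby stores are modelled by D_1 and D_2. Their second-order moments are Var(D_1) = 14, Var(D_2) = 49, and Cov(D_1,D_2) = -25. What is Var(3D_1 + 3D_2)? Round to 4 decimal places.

Var(3D_1 + 3D_2) = (3)²·Var(D_1) + (3)²·Var(D_2) + 2·(3)·(3)·Cov(D_1,D_2)
= 9·14 + 9·49 + 18·-25 = 117

117.0000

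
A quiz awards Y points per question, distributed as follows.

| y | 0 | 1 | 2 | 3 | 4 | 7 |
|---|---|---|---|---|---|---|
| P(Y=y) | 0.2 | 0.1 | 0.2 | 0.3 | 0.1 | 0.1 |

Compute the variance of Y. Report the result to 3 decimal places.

3.850

E[Y] = (0)(0.2) + (1)(0.1) + (2)(0.2) + (3)(0.3) + (4)(0.1) + (7)(0.1) = 2.5
E[Y²] = (0)²(0.2) + (1)²(0.1) + (2)²(0.2) + (3)²(0.3) + (4)²(0.1) + (7)²(0.1) = 10.1
var(Y) = E[Y²] − (E[Y])² = 10.1 − (2.5)² = 3.85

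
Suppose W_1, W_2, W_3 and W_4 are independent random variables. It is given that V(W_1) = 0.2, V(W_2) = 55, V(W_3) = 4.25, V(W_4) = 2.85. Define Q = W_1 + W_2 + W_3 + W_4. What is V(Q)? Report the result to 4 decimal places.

By independence, V(Q) = (1)²V(W_1) + (1)²V(W_2) + (1)²V(W_3) + (1)²V(W_4)
= (1)²·0.2 + (1)²·55 + (1)²·4.25 + (1)²·2.85 = 62.3

62.3000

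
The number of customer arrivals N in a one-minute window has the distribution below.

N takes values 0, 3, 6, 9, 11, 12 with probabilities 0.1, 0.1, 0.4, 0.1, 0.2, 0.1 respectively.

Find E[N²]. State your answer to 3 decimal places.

62.000

E[N²] = (0)²(0.1) + (3)²(0.1) + (6)²(0.4) + (9)²(0.1) + (11)²(0.2) + (12)²(0.1) = 62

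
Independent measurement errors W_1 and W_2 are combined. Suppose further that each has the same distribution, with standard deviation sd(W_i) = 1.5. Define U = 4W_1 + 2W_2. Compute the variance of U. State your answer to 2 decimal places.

45.00

V(W_i) = (1.5)² = 2.25
By independence, V(U) = (4)²V(W_1) + (2)²V(W_2)
= (4)²·2.25 + (2)²·2.25 = 45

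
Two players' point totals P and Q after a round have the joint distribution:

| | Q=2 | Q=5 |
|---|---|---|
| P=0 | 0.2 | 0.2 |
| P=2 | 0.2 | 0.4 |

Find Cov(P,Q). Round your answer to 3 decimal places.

0.240

E[P] = 1.2,  E[Q] = 3.8
E[PQ] = 4.8
Cov(P,Q) = E[PQ] − E[P]E[Q] = 4.8 − (1.2)(3.8) = 0.24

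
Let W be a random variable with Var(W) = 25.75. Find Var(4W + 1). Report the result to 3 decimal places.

412.000

Var(4W + 1) = (4)²·Var(W) = 16·25.75 = 412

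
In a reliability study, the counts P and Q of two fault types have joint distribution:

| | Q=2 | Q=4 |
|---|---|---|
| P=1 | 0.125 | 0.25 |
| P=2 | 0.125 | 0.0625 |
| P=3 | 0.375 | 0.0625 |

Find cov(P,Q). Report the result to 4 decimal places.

E[P] = 2.0625,  E[Q] = 2.75
E[PQ] = 5.25
cov(P,Q) = E[PQ] − E[P]E[Q] = 5.25 − (2.0625)(2.75) = -0.421875

-0.4219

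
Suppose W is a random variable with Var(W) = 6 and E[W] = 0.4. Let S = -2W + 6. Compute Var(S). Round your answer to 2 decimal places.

Var(-2W + 6) = (-2)²·Var(W) = 4·6 = 24

24.00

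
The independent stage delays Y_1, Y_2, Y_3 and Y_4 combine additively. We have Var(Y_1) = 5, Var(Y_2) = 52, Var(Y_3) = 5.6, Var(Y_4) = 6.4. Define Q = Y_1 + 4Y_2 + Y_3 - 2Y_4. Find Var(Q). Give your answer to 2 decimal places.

868.20

By independence, Var(Q) = (1)²Var(Y_1) + (4)²Var(Y_2) + (1)²Var(Y_3) + (-2)²Var(Y_4)
= (1)²·5 + (4)²·52 + (1)²·5.6 + (-2)²·6.4 = 868.2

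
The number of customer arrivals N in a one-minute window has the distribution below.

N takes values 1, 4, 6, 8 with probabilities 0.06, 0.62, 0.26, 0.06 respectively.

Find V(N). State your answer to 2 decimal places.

E[N] = (1)(0.06) + (4)(0.62) + (6)(0.26) + (8)(0.06) = 4.58
E[N²] = (1)²(0.06) + (4)²(0.62) + (6)²(0.26) + (8)²(0.06) = 23.18
V(N) = E[N²] − (E[N])² = 23.18 − (4.58)² = 2.2036

2.20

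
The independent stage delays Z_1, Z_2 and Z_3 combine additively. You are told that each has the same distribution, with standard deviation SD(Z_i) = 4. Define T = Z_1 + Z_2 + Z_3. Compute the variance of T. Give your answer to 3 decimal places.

48.000

var(Z_i) = (4)² = 16
By independence, var(T) = (1)²var(Z_1) + (1)²var(Z_2) + (1)²var(Z_3)
= (1)²·16 + (1)²·16 + (1)²·16 = 48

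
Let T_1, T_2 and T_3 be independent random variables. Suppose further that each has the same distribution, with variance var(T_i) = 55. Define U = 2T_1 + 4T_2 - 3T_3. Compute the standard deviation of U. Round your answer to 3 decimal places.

39.937

By independence, var(U) = (2)²var(T_1) + (4)²var(T_2) + (-3)²var(T_3)
= (2)²·55 + (4)²·55 + (-3)²·55 = 1595
sd(U) = √1595 ≈ 39.937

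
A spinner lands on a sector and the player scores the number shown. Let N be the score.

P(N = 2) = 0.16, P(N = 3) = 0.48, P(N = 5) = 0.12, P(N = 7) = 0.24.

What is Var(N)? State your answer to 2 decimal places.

E[N] = (2)(0.16) + (3)(0.48) + (5)(0.12) + (7)(0.24) = 4.04
E[N²] = (2)²(0.16) + (3)²(0.48) + (5)²(0.12) + (7)²(0.24) = 19.72
Var(N) = E[N²] − (E[N])² = 19.72 − (4.04)² = 3.3984

3.40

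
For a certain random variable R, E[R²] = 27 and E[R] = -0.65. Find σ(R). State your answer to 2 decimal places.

5.16

Var(R) = 27 − (-0.65)² = 26.5775
σ(R) = √26.5775 ≈ 5.16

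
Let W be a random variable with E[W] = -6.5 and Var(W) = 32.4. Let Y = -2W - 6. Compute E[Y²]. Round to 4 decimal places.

178.6000

E[-2W - 6] = -2·-6.5 − 6 = 7
Var(-2W - 6) = (-2)²·32.4 = 129.6
E[Y²] = Var(Y) + (E[Y])² = 129.6 + (7)² = 178.6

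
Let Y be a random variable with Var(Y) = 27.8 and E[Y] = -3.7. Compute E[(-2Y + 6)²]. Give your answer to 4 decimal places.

E[-2Y + 6] = -2·-3.7 + 6 = 13.4
Var(-2Y + 6) = (-2)²·27.8 = 111.2
E[(-2Y + 6)²] = Var((-2Y + 6)) + (E[(-2Y + 6)])² = 111.2 + (13.4)² = 290.76

290.7600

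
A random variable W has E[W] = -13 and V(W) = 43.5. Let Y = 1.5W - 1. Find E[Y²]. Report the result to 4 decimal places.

E[1.5W - 1] = 1.5·-13 − 1 = -20.5
V(1.5W - 1) = (1.5)²·43.5 = 97.875
E[Y²] = V(Y) + (E[Y])² = 97.875 + (-20.5)² = 518.125

518.1250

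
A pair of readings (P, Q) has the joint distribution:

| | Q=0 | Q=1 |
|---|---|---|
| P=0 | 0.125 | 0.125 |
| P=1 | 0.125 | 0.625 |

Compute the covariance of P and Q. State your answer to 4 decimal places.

E[P] = 0.75,  E[Q] = 0.75
E[PQ] = 0.625
Cov(P,Q) = E[PQ] − E[P]E[Q] = 0.625 − (0.75)(0.75) = 0.0625

0.0625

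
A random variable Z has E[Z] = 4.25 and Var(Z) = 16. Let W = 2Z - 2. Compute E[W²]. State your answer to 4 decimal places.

E[2Z - 2] = 2·4.25 − 2 = 6.5
Var(2Z - 2) = (2)²·16 = 64
E[W²] = Var(W) + (E[W])² = 64 + (6.5)² = 106.25

106.2500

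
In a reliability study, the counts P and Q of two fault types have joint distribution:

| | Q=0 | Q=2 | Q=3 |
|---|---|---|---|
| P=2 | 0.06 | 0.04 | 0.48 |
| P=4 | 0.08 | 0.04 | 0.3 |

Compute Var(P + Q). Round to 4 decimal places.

E[P] = 2.84,  E[Q] = 2.5,  E[PQ] = 6.96
Var(P) = 9.04 − (2.84)² = 0.9744;  Var(Q) = 7.34 − (2.5)² = 1.09
Cov(P,Q) = 6.96 − (2.84)(2.5) = -0.14
Var(P + Q) = (1)²·0.9744 + (1)²·1.09 + 2·(1)·(1)·-0.14 = 1.7844

1.7844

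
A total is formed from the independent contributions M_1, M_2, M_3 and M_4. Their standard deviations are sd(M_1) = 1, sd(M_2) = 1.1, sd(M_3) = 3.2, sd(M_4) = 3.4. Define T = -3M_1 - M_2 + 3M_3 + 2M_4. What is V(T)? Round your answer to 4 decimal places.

V(M_1) = 1, V(M_2) = 1.21, V(M_3) = 10.24, V(M_4) = 11.56
By independence, V(T) = (-3)²V(M_1) + (-1)²V(M_2) + (3)²V(M_3) + (2)²V(M_4)
= (-3)²·1 + (-1)²·1.21 + (3)²·10.24 + (2)²·11.56 = 148.61

148.6100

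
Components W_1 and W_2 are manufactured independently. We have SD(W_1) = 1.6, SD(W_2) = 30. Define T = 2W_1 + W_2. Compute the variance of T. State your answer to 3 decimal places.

Var(W_1) = 2.56, Var(W_2) = 900
By independence, Var(T) = (2)²Var(W_1) + (1)²Var(W_2)
= (2)²·2.56 + (1)²·900 = 910.24

910.240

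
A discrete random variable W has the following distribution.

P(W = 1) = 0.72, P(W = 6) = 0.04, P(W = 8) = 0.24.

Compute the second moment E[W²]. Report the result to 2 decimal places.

E[W²] = (1)²(0.72) + (6)²(0.04) + (8)²(0.24) = 17.52

17.52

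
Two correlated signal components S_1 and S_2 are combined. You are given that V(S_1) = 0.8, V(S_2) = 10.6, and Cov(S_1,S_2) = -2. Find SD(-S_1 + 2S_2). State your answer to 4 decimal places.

7.1554

V(-S_1 + 2S_2) = (-1)²·V(S_1) + (2)²·V(S_2) + 2·(-1)·(2)·Cov(S_1,S_2)
= 1·0.8 + 4·10.6 + -4·-2 = 51.2
SD(-S_1 + 2S_2) = √51.2 ≈ 7.1554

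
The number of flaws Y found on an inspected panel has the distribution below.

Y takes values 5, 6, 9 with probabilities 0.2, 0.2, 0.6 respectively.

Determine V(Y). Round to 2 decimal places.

E[Y] = (5)(0.2) + (6)(0.2) + (9)(0.6) = 7.6
E[Y²] = (5)²(0.2) + (6)²(0.2) + (9)²(0.6) = 60.8
V(Y) = E[Y²] − (E[Y])² = 60.8 − (7.6)² = 3.04

3.04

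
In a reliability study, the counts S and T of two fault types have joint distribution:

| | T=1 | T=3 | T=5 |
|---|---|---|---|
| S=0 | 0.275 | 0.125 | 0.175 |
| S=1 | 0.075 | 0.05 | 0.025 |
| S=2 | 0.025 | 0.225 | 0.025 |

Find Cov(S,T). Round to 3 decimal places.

E[S] = 0.7,  E[T] = 2.7
E[ST] = 2
Cov(S,T) = E[ST] − E[S]E[T] = 2 − (0.7)(2.7) = 0.11

0.110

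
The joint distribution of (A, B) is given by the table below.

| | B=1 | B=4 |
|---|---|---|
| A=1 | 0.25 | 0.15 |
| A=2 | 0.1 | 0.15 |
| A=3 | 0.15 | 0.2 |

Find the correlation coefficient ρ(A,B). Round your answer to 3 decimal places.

E[A] = 1.95,  E[B] = 2.5
E[AB] = 5.1
Cov(A,B) = E[AB] − E[A]E[B] = 5.1 − (1.95)(2.5) = 0.225
V(A) = 0.7475,  V(B) = 2.25
ρ = 0.225 / √(0.7475·2.25) ≈ 0.173

0.173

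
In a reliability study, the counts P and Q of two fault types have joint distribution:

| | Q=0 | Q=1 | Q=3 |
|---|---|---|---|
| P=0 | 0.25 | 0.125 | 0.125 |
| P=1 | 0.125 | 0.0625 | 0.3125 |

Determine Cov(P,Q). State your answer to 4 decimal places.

0.2500

E[P] = 0.5,  E[Q] = 1.5
E[PQ] = 1
Cov(P,Q) = E[PQ] − E[P]E[Q] = 1 − (0.5)(1.5) = 0.25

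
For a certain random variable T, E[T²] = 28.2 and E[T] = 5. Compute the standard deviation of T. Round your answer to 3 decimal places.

var(T) = 28.2 − (5)² = 3.2
sd(T) = √3.2 ≈ 1.789

1.789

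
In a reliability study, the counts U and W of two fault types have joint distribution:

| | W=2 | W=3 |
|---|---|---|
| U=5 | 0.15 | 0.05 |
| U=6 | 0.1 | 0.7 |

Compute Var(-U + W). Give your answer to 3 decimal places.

0.148

E[U] = 5.8,  E[W] = 2.75,  E[UW] = 16.05
Var(U) = 33.8 − (5.8)² = 0.16;  Var(W) = 7.75 − (2.75)² = 0.1875
Cov(U,W) = 16.05 − (5.8)(2.75) = 0.1
Var(-U + W) = (-1)²·0.16 + (1)²·0.1875 + 2·(-1)·(1)·0.1 = 0.1475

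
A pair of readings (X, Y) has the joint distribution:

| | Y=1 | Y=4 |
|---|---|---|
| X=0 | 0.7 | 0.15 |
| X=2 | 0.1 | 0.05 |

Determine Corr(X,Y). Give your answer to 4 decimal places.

E[X] = 0.3,  E[Y] = 1.6
E[XY] = 0.6
cov(X,Y) = E[XY] − E[X]E[Y] = 0.6 − (0.3)(1.6) = 0.12
var(X) = 0.51,  var(Y) = 1.44
ρ = 0.12 / √(0.51·1.44) ≈ 0.1400

0.1400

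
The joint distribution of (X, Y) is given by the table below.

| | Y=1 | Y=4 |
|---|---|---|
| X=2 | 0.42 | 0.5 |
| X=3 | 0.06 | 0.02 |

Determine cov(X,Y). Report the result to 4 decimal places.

-0.0648

E[X] = 2.08,  E[Y] = 2.56
E[XY] = 5.26
cov(X,Y) = E[XY] − E[X]E[Y] = 5.26 − (2.08)(2.56) = -0.0648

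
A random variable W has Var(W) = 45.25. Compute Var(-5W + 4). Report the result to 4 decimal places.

Var(-5W + 4) = (-5)²·Var(W) = 25·45.25 = 1131.25

1131.2500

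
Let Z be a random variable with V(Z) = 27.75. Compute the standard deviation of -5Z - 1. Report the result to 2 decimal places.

V(-5Z - 1) = (-5)²·27.75 = 693.75
SD(-5Z - 1) = √693.75 ≈ 26.34

26.34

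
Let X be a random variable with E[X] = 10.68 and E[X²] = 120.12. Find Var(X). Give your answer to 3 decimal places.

Var(X) = 120.12 − (10.68)² = 6.0576

6.058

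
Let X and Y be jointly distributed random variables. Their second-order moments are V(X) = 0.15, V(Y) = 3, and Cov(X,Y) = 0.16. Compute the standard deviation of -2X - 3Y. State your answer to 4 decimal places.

5.4332

V(-2X - 3Y) = (-2)²·V(X) + (-3)²·V(Y) + 2·(-2)·(-3)·Cov(X,Y)
= 4·0.15 + 9·3 + 12·0.16 = 29.52
sd(-2X - 3Y) = √29.52 ≈ 5.4332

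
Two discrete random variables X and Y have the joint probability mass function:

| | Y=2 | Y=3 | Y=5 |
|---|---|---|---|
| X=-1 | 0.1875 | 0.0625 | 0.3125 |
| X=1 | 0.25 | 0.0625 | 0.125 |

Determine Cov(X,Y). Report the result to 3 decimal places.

E[X] = -0.125,  E[Y] = 3.4375
E[XY] = -0.8125
Cov(X,Y) = E[XY] − E[X]E[Y] = -0.8125 − (-0.125)(3.4375) = -0.3828125

-0.383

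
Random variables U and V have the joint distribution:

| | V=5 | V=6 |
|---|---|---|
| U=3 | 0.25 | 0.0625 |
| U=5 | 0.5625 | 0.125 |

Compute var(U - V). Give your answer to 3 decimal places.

E[U] = 4.375,  E[V] = 5.1875,  E[UV] = 22.6875
var(U) = 20 − (4.375)² = 0.859375;  var(V) = 27.0625 − (5.1875)² = 0.15234375
Cov(U,V) = 22.6875 − (4.375)(5.1875) = -0.0078125
var(U - V) = (1)²·0.859375 + (-1)²·0.15234375 + 2·(1)·(-1)·-0.0078125 = 1.02734375

1.027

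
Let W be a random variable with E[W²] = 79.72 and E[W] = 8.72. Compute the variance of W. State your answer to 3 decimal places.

3.682

V(W) = 79.72 − (8.72)² = 3.6816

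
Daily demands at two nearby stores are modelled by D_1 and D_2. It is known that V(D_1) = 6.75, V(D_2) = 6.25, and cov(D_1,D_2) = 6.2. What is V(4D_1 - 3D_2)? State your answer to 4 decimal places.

15.4500

V(4D_1 - 3D_2) = (4)²·V(D_1) + (-3)²·V(D_2) + 2·(4)·(-3)·cov(D_1,D_2)
= 16·6.75 + 9·6.25 + -24·6.2 = 15.45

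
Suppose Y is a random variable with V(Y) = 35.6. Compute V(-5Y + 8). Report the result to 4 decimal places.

890.0000

V(-5Y + 8) = (-5)²·V(Y) = 25·35.6 = 890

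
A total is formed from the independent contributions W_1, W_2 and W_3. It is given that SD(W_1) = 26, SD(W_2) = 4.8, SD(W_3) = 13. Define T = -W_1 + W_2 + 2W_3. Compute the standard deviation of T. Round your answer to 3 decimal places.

Var(W_1) = 676, Var(W_2) = 23.04, Var(W_3) = 169
By independence, Var(T) = (-1)²Var(W_1) + (1)²Var(W_2) + (2)²Var(W_3)
= (-1)²·676 + (1)²·23.04 + (2)²·169 = 1375.04
SD(T) = √1375.04 ≈ 37.082

37.082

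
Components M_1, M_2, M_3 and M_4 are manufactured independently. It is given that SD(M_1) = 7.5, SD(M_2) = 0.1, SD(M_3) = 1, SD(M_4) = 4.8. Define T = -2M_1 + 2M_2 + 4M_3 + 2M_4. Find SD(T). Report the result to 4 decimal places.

18.2538

V(M_1) = 56.25, V(M_2) = 0.01, V(M_3) = 1, V(M_4) = 23.04
By independence, V(T) = (-2)²V(M_1) + (2)²V(M_2) + (4)²V(M_3) + (2)²V(M_4)
= (-2)²·56.25 + (2)²·0.01 + (4)²·1 + (2)²·23.04 = 333.2
SD(T) = √333.2 ≈ 18.2538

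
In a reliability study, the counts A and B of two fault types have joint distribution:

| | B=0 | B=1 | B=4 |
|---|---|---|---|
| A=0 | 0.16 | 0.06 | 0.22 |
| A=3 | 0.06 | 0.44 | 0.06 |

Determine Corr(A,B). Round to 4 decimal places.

-0.2982

E[A] = 1.68,  E[B] = 1.62
E[AB] = 2.04
cov(A,B) = E[AB] − E[A]E[B] = 2.04 − (1.68)(1.62) = -0.6816
V(A) = 2.2176,  V(B) = 2.3556
ρ = -0.6816 / √(2.2176·2.3556) ≈ -0.2982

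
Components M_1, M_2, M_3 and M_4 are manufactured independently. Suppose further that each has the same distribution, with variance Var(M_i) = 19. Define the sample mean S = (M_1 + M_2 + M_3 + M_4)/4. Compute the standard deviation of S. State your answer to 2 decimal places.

By independence, Var(S) = (0.25)²Var(M_1) + (0.25)²Var(M_2) + (0.25)²Var(M_3) + (0.25)²Var(M_4)
= (0.25)²·19 + (0.25)²·19 + (0.25)²·19 + (0.25)²·19 = 4.75
σ(S) = √4.75 ≈ 2.18

2.18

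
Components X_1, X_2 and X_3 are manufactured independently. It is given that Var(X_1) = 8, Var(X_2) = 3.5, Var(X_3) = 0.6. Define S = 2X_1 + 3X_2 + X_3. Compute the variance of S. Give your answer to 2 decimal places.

By independence, Var(S) = (2)²Var(X_1) + (3)²Var(X_2) + (1)²Var(X_3)
= (2)²·8 + (3)²·3.5 + (1)²·0.6 = 64.1

64.10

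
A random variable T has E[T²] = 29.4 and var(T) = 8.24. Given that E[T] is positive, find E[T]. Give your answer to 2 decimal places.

4.60

(E[T])² = E[T²] − var(T) = 29.4 − 8.24 = 21.16
E[T] = √21.16 = 4.6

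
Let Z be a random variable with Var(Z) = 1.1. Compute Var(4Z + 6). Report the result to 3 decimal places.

17.600

Var(4Z + 6) = (4)²·Var(Z) = 16·1.1 = 17.6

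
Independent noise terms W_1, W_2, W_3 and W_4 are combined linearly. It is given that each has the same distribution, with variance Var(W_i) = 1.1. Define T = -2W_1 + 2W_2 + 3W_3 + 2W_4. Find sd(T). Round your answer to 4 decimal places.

By independence, Var(T) = (-2)²Var(W_1) + (2)²Var(W_2) + (3)²Var(W_3) + (2)²Var(W_4)
= (-2)²·1.1 + (2)²·1.1 + (3)²·1.1 + (2)²·1.1 = 23.1
sd(T) = √23.1 ≈ 4.8062

4.8062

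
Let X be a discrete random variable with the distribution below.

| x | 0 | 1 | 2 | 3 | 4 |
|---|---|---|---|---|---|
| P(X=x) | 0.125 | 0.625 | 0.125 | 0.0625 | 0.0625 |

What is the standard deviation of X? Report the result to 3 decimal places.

E[X] = (0)(0.125) + (1)(0.625) + (2)(0.125) + (3)(0.0625) + (4)(0.0625) = 1.3125
E[X²] = (0)²(0.125) + (1)²(0.625) + (2)²(0.125) + (3)²(0.0625) + (4)²(0.0625) = 2.6875
var(X) = E[X²] − (E[X])² = 2.6875 − (1.3125)² = 0.96484375
σ(X) = √0.96484375 ≈ 0.982

0.982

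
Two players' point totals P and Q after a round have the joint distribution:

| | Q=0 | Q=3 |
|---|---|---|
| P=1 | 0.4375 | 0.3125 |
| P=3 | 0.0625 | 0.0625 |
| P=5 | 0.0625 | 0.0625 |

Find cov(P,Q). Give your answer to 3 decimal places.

E[P] = 1.75,  E[Q] = 1.3125
E[PQ] = 2.4375
cov(P,Q) = E[PQ] − E[P]E[Q] = 2.4375 − (1.75)(1.3125) = 0.140625

0.141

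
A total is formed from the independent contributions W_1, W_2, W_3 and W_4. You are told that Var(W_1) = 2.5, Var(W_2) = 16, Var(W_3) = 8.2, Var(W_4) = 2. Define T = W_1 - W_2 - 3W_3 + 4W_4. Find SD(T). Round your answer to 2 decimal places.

By independence, Var(T) = (1)²Var(W_1) + (-1)²Var(W_2) + (-3)²Var(W_3) + (4)²Var(W_4)
= (1)²·2.5 + (-1)²·16 + (-3)²·8.2 + (4)²·2 = 124.3
SD(T) = √124.3 ≈ 11.15

11.15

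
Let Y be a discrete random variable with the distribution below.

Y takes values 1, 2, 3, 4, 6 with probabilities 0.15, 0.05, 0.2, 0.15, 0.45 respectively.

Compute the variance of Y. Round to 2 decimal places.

3.53

E[Y] = (1)(0.15) + (2)(0.05) + (3)(0.2) + (4)(0.15) + (6)(0.45) = 4.15
E[Y²] = (1)²(0.15) + (2)²(0.05) + (3)²(0.2) + (4)²(0.15) + (6)²(0.45) = 20.75
var(Y) = E[Y²] − (E[Y])² = 20.75 − (4.15)² = 3.5275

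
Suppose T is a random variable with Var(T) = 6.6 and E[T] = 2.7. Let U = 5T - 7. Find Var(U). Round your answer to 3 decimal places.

Var(5T - 7) = (5)²·Var(T) = 25·6.6 = 165

165.000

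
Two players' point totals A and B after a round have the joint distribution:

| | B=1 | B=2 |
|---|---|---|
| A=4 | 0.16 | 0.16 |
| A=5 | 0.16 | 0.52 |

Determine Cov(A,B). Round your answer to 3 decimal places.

E[A] = 4.68,  E[B] = 1.68
E[AB] = 7.92
Cov(A,B) = E[AB] − E[A]E[B] = 7.92 − (4.68)(1.68) = 0.0576

0.058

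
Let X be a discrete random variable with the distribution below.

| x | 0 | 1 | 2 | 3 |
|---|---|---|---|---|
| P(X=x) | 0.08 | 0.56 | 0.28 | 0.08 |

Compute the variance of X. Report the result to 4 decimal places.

0.5504

E[X] = (0)(0.08) + (1)(0.56) + (2)(0.28) + (3)(0.08) = 1.36
E[X²] = (0)²(0.08) + (1)²(0.56) + (2)²(0.28) + (3)²(0.08) = 2.4
V(X) = E[X²] − (E[X])² = 2.4 − (1.36)² = 0.5504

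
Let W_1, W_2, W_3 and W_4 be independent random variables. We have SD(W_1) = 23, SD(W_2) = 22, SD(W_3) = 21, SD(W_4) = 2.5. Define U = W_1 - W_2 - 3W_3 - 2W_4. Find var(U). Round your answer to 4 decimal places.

var(W_1) = 529, var(W_2) = 484, var(W_3) = 441, var(W_4) = 6.25
By independence, var(U) = (1)²var(W_1) + (-1)²var(W_2) + (-3)²var(W_3) + (-2)²var(W_4)
= (1)²·529 + (-1)²·484 + (-3)²·441 + (-2)²·6.25 = 5007

5007.0000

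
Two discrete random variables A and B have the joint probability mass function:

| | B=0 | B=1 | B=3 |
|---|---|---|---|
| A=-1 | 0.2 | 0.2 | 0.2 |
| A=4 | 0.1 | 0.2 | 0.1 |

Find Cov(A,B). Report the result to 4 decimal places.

E[A] = 1,  E[B] = 1.3
E[AB] = 1.2
Cov(A,B) = E[AB] − E[A]E[B] = 1.2 − (1)(1.3) = -0.1

-0.1000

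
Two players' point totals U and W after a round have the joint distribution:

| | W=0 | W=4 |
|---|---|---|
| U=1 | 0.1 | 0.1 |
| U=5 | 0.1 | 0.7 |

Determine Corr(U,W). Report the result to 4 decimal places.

E[U] = 4.2,  E[W] = 3.2
E[UW] = 14.4
Cov(U,W) = E[UW] − E[U]E[W] = 14.4 − (4.2)(3.2) = 0.96
V(U) = 2.56,  V(W) = 2.56
ρ = 0.96 / √(2.56·2.56) ≈ 0.3750

0.3750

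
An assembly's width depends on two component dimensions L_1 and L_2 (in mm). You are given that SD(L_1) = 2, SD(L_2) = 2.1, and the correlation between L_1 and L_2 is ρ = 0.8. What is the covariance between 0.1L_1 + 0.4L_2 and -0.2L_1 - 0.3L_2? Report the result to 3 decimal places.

Var(L_1) = (2)² = 4;  Var(L_2) = (2.1)² = 4.41
cov(L_1,L_2) = ρ·SD(L_1)·SD(L_2) = 0.8·2·2.1 = 3.36
cov(0.1L_1 + 0.4L_2, -0.2L_1 - 0.3L_2) = (0.1)(-0.2)Var(L_1) + (0.4)(-0.3)Var(L_2) + [(0.1)(-0.3) + (0.4)(-0.2)]cov(L_1,L_2)
= -0.02·4 + -0.12·4.41 + -0.11·3.36 = -0.9788

-0.979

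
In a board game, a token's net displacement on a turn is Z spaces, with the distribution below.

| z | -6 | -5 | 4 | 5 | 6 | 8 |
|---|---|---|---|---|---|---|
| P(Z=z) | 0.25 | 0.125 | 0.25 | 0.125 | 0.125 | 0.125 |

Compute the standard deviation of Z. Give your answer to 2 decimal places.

5.49

E[Z] = (-6)(0.25) + (-5)(0.125) + (4)(0.25) + (5)(0.125) + (6)(0.125) + (8)(0.125) = 1.25
E[Z²] = (-6)²(0.25) + (-5)²(0.125) + (4)²(0.25) + (5)²(0.125) + (6)²(0.125) + (8)²(0.125) = 31.75
var(Z) = E[Z²] − (E[Z])² = 31.75 − (1.25)² = 30.1875
SD(Z) = √30.1875 ≈ 5.49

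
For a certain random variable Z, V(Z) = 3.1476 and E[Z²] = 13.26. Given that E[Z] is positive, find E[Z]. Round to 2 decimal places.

3.18

(E[Z])² = E[Z²] − V(Z) = 13.26 − 3.1476 = 10.1124
E[Z] = √10.1124 = 3.18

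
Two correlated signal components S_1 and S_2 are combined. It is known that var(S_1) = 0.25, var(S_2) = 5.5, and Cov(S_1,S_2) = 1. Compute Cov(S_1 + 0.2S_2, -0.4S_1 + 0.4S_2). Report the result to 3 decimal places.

Cov(S_1 + 0.2S_2, -0.4S_1 + 0.4S_2) = (1)(-0.4)var(S_1) + (0.2)(0.4)var(S_2) + [(1)(0.4) + (0.2)(-0.4)]Cov(S_1,S_2)
= -0.4·0.25 + 0.08·5.5 + 0.32·1 = 0.66

0.660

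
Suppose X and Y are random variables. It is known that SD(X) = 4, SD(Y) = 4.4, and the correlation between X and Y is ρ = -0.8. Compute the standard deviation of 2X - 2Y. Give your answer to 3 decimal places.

V(X) = (4)² = 16;  V(Y) = (4.4)² = 19.36
Cov(X,Y) = ρ·SD(X)·SD(Y) = -0.8·4·4.4 = -14.08
V(2X - 2Y) = (2)²·V(X) + (-2)²·V(Y) + 2·(2)·(-2)·Cov(X,Y)
= 4·16 + 4·19.36 + -8·-14.08 = 254.08
SD(2X - 2Y) = √254.08 ≈ 15.940

15.940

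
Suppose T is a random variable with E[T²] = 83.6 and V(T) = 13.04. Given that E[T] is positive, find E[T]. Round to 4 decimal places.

8.4000

(E[T])² = E[T²] − V(T) = 83.6 − 13.04 = 70.56
E[T] = √70.56 = 8.4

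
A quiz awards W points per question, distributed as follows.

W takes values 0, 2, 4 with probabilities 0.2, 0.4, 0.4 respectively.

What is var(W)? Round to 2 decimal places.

E[W] = (0)(0.2) + (2)(0.4) + (4)(0.4) = 2.4
E[W²] = (0)²(0.2) + (2)²(0.4) + (4)²(0.4) = 8
var(W) = E[W²] − (E[W])² = 8 − (2.4)² = 2.24

2.24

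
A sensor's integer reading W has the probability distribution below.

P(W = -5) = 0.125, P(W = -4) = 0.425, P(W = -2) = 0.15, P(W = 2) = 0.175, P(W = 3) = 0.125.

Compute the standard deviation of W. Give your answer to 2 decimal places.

2.96

E[W] = (-5)(0.125) + (-4)(0.425) + (-2)(0.15) + (2)(0.175) + (3)(0.125) = -1.9
E[W²] = (-5)²(0.125) + (-4)²(0.425) + (-2)²(0.15) + (2)²(0.175) + (3)²(0.125) = 12.35
Var(W) = E[W²] − (E[W])² = 12.35 − (-1.9)² = 8.74
SD(W) = √8.74 ≈ 2.96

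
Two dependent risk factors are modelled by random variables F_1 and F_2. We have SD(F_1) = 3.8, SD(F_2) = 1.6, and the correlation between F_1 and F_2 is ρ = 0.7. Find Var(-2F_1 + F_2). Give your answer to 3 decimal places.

Var(F_1) = (3.8)² = 14.44;  Var(F_2) = (1.6)² = 2.56
Cov(F_1,F_2) = ρ·SD(F_1)·SD(F_2) = 0.7·3.8·1.6 = 4.256
Var(-2F_1 + F_2) = (-2)²·Var(F_1) + (1)²·Var(F_2) + 2·(-2)·(1)·Cov(F_1,F_2)
= 4·14.44 + 1·2.56 + -4·4.256 = 43.296

43.296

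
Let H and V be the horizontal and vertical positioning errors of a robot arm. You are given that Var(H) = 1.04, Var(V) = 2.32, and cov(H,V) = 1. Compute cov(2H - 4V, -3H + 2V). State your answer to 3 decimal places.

-8.800

cov(2H - 4V, -3H + 2V) = (2)(-3)Var(H) + (-4)(2)Var(V) + [(2)(2) + (-4)(-3)]cov(H,V)
= -6·1.04 + -8·2.32 + 16·1 = -8.8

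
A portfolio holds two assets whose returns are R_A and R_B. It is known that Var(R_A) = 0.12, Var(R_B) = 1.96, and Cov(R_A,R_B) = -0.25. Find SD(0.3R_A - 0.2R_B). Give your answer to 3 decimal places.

Var(0.3R_A - 0.2R_B) = (0.3)²·Var(R_A) + (-0.2)²·Var(R_B) + 2·(0.3)·(-0.2)·Cov(R_A,R_B)
= 0.09·0.12 + 0.04·1.96 + -0.12·-0.25 = 0.1192
SD(0.3R_A - 0.2R_B) = √0.1192 ≈ 0.345

0.345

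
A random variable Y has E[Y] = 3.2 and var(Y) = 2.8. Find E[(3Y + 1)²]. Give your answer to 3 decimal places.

E[3Y + 1] = 3·3.2 + 1 = 10.6
var(3Y + 1) = (3)²·2.8 = 25.2
E[(3Y + 1)²] = var((3Y + 1)) + (E[(3Y + 1)])² = 25.2 + (10.6)² = 137.56

137.560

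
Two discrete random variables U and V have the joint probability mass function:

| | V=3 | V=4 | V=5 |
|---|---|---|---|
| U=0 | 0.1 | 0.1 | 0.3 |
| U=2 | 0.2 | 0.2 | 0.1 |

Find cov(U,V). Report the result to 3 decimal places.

-0.300

E[U] = 1,  E[V] = 4.1
E[UV] = 3.8
cov(U,V) = E[UV] − E[U]E[V] = 3.8 − (1)(4.1) = -0.3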